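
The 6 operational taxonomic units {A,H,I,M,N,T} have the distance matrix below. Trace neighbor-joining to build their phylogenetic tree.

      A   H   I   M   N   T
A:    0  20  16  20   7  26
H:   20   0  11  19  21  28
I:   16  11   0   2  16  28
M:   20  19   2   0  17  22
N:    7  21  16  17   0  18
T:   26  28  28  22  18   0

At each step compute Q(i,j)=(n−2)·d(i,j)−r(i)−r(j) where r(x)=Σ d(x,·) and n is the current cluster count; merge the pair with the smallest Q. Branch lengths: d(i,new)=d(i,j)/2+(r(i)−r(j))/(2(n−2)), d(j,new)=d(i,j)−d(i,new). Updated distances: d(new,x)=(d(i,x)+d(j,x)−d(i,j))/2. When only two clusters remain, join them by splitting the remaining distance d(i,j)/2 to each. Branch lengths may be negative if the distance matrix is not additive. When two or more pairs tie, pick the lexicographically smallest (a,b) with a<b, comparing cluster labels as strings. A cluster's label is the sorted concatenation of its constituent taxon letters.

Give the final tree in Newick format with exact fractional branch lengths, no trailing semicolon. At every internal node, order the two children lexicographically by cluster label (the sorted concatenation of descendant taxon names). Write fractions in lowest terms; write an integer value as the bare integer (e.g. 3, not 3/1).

(((A:89/16,N:23/16):59/16,(H:109/12,(I:1/8,M:15/8):59/12):67/16):237/32,T:237/32)

step 1: merge (I,M) at d=2, Q=-145; branch lengths I→1/8, M→15/8; new cluster IM
  updated: d(A,IM)=17, d(H,IM)=14, d(IM,N)=31/2, d(IM,T)=24
step 2: merge (H,IM) at d=14, Q=-223/2; branch lengths H→109/12, IM→59/12; new cluster HIM
  updated: d(A,HIM)=23/2, d(HIM,N)=45/4, d(HIM,T)=19
step 3: merge (A,N) at d=7, Q=-267/4; branch lengths A→89/16, N→23/16; new cluster AN
  updated: d(AN,HIM)=63/8, d(AN,T)=37/2
step 4: merge (AN,HIM) at d=63/8, Q=-363/8; branch lengths AN→59/16, HIM→67/16; new cluster AHIMN
  updated: d(AHIMN,T)=237/16
step 5: merge (AHIMN,T) at d=237/16; branch lengths AHIMN→237/32, T→237/32; new cluster AHIMNT
final tree: (((A:89/16,N:23/16):59/16,(H:109/12,(I:1/8,M:15/8):59/12):67/16):237/32,T:237/32)
total length: 731/16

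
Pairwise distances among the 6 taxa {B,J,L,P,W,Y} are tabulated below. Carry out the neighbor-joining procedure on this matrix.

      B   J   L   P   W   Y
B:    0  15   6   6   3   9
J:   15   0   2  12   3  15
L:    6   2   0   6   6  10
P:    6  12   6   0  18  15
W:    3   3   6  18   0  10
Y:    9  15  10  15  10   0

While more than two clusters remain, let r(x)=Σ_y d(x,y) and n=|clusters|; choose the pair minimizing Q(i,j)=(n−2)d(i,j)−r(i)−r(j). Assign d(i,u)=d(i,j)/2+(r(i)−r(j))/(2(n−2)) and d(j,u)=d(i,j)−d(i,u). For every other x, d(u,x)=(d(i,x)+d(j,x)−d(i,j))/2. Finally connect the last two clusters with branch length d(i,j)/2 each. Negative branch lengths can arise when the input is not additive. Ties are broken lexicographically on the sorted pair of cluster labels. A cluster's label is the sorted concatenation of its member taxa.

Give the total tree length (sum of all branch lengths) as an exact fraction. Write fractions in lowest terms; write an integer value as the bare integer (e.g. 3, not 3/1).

181/8

step 1: merge (J,W) at d=3, Q=-75; branch lengths J→19/8, W→5/8; new cluster JW
  updated: d(B,JW)=15/2, d(JW,L)=5/2, d(JW,P)=27/2, d(JW,Y)=11
step 2: merge (JW,L) at d=5/2, Q=-103/2; branch lengths JW→35/12, L→-5/12; new cluster JLW
  updated: d(B,JLW)=11/2, d(JLW,P)=17/2, d(JLW,Y)=37/4
step 3: merge (B,P) at d=6, Q=-38; branch lengths B→3/4, P→21/4; new cluster BP
  updated: d(BP,JLW)=4, d(BP,Y)=9
step 4: merge (BP,JLW) at d=4, Q=-89/4; branch lengths BP→15/8, JLW→17/8; new cluster BJLPW
  updated: d(BJLPW,Y)=57/8
step 5: merge (BJLPW,Y) at d=57/8; branch lengths BJLPW→57/16, Y→57/16; new cluster BJLPWY
final tree: (((B:3/4,P:21/4):15/8,((J:19/8,W:5/8):35/12,L:-5/12):17/8):57/16,Y:57/16)
total length: 181/8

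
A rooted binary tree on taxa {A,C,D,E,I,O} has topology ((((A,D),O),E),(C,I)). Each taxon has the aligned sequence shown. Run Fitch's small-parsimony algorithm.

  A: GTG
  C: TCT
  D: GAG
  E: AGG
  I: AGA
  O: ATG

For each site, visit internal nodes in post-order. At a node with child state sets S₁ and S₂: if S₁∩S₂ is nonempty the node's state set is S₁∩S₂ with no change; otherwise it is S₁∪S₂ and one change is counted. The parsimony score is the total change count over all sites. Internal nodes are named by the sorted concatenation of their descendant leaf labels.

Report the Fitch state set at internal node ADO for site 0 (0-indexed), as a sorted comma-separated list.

A,G

[col 0] AD: children A:{G}, D:{G} ∩→ {G}; cost 0
[col 0] ADO: children AD:{G}, O:{A} ∪→ {A,G}; cost 1
[col 0] ADEO: children ADO:{A,G}, E:{A} ∩→ {A}; cost 0
[col 0] CI: children C:{T}, I:{A} ∪→ {A,T}; cost 1
[col 0] ACDEIO: children ADEO:{A}, CI:{A,T} ∩→ {A}; cost 0
[col 1] AD: children A:{T}, D:{A} ∪→ {A,T}; cost 1
[col 1] ADO: children AD:{A,T}, O:{T} ∩→ {T}; cost 0
[col 1] ADEO: children ADO:{T}, E:{G} ∪→ {G,T}; cost 1
[col 1] CI: children C:{C}, I:{G} ∪→ {C,G}; cost 1
[col 1] ACDEIO: children ADEO:{G,T}, CI:{C,G} ∩→ {G}; cost 0
[col 2] AD: children A:{G}, D:{G} ∩→ {G}; cost 0
[col 2] ADO: children AD:{G}, O:{G} ∩→ {G}; cost 0
[col 2] ADEO: children ADO:{G}, E:{G} ∩→ {G}; cost 0
[col 2] CI: children C:{T}, I:{A} ∪→ {A,T}; cost 1
[col 2] ACDEIO: children ADEO:{G}, CI:{A,T} ∪→ {A,G,T}; cost 1
per-site changes: [2, 3, 2]; total = 7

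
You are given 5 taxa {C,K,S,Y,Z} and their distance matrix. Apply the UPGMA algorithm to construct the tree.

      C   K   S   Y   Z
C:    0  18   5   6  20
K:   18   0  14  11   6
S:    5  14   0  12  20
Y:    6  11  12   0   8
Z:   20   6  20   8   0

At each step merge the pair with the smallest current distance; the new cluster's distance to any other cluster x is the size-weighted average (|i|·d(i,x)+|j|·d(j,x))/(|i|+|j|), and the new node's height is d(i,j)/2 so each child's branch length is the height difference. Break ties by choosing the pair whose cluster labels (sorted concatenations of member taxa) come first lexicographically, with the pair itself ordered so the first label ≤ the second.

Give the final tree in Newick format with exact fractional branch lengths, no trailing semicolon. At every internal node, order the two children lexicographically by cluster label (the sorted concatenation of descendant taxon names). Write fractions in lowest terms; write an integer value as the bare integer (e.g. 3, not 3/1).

1. join C+S (d=5) ⇒ CS; edges |C|=5/2, |S|=5/2
  updated: d(CS,K)=16, d(CS,Y)=9, d(CS,Z)=20
2. join K+Z (d=6) ⇒ KZ; edges |K|=3, |Z|=3
  updated: d(CS,KZ)=18, d(KZ,Y)=19/2
3. join CS+Y (d=9) ⇒ CSY; edges |CS|=2, |Y|=9/2
  updated: d(CSY,KZ)=91/6
4. join CSY+KZ (d=91/6) ⇒ CKSYZ; edges |CSY|=37/12, |KZ|=55/12
final tree: (((C:5/2,S:5/2):2,Y:9/2):37/12,(K:3,Z:3):55/12)
total length: 151/6

(((C:5/2,S:5/2):2,Y:9/2):37/12,(K:3,Z:3):55/12)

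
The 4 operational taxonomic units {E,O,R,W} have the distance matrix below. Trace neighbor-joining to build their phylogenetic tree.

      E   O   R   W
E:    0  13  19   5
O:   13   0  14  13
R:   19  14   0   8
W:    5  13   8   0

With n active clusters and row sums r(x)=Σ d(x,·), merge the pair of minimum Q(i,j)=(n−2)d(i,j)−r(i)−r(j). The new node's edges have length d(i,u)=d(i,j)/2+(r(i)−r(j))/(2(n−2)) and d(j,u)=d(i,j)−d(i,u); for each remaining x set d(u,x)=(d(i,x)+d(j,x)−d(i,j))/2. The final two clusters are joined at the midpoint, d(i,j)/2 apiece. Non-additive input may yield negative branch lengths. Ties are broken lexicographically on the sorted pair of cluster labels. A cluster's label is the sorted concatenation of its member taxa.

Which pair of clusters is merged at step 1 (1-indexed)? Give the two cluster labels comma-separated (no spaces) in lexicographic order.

E,W

step 1: merge (E,W) at d=5, Q=-53; branch lengths E→21/4, W→-1/4; new cluster EW
  updated: d(EW,O)=21/2, d(EW,R)=11
step 2: merge (EW,O) at d=21/2, Q=-71/2; branch lengths EW→15/4, O→27/4; new cluster EOW
  updated: d(EOW,R)=29/4
step 3: merge (EOW,R) at d=29/4; branch lengths EOW→29/8, R→29/8; new cluster EORW
final tree: (((E:21/4,W:-1/4):15/4,O:27/4):29/8,R:29/8)
total length: 91/4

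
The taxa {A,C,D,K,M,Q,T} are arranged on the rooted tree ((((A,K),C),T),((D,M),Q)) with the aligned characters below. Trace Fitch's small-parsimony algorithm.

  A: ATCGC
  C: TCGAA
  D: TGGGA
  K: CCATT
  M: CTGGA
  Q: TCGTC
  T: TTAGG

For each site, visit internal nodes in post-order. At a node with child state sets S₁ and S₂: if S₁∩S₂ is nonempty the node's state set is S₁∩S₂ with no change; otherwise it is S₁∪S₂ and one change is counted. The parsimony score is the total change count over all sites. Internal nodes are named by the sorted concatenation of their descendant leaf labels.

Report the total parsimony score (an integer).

AK@0: {A} ∪ {C} = {A,C} (union, +1)
ACK@0: {A,C} ∪ {T} = {A,C,T} (union, +1)
ACKT@0: {A,C,T} ∩ {T} = {T} (intersection, +0)
DM@0: {T} ∪ {C} = {C,T} (union, +1)
DMQ@0: {C,T} ∩ {T} = {T} (intersection, +0)
ACDKMQT@0: {T} ∩ {T} = {T} (intersection, +0)
AK@1: {T} ∪ {C} = {C,T} (union, +1)
ACK@1: {C,T} ∩ {C} = {C} (intersection, +0)
ACKT@1: {C} ∪ {T} = {C,T} (union, +1)
DM@1: {G} ∪ {T} = {G,T} (union, +1)
DMQ@1: {G,T} ∪ {C} = {C,G,T} (union, +1)
ACDKMQT@1: {C,T} ∩ {C,G,T} = {C,T} (intersection, +0)
AK@2: {C} ∪ {A} = {A,C} (union, +1)
ACK@2: {A,C} ∪ {G} = {A,C,G} (union, +1)
ACKT@2: {A,C,G} ∩ {A} = {A} (intersection, +0)
DM@2: {G} ∩ {G} = {G} (intersection, +0)
DMQ@2: {G} ∩ {G} = {G} (intersection, +0)
ACDKMQT@2: {A} ∪ {G} = {A,G} (union, +1)
AK@3: {G} ∪ {T} = {G,T} (union, +1)
ACK@3: {G,T} ∪ {A} = {A,G,T} (union, +1)
ACKT@3: {A,G,T} ∩ {G} = {G} (intersection, +0)
DM@3: {G} ∩ {G} = {G} (intersection, +0)
DMQ@3: {G} ∪ {T} = {G,T} (union, +1)
ACDKMQT@3: {G} ∩ {G,T} = {G} (intersection, +0)
AK@4: {C} ∪ {T} = {C,T} (union, +1)
ACK@4: {C,T} ∪ {A} = {A,C,T} (union, +1)
ACKT@4: {A,C,T} ∪ {G} = {A,C,G,T} (union, +1)
DM@4: {A} ∩ {A} = {A} (intersection, +0)
DMQ@4: {A} ∪ {C} = {A,C} (union, +1)
ACDKMQT@4: {A,C,G,T} ∩ {A,C} = {A,C} (intersection, +0)
per-site changes: [3, 4, 3, 3, 4]; total = 17

17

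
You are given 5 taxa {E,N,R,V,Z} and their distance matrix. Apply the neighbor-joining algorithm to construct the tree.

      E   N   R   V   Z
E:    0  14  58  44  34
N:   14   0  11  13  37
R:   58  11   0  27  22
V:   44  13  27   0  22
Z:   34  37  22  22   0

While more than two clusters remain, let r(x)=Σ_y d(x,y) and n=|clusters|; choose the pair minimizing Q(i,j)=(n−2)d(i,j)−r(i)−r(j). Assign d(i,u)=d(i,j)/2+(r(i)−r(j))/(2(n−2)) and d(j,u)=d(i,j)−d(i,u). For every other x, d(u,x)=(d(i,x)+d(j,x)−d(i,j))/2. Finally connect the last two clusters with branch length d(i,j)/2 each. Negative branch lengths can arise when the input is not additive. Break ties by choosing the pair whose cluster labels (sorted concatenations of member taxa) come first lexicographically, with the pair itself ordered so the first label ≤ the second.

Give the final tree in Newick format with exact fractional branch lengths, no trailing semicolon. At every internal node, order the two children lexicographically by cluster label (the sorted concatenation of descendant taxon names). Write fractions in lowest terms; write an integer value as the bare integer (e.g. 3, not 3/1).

((((E:39/2,N:-11/2):25/2,V:9):9/2,R:12):5,Z:5)

step 1: merge (E,N) at d=14, Q=-183; branch lengths E→39/2, N→-11/2; new cluster EN
  updated: d(EN,R)=55/2, d(EN,V)=43/2, d(EN,Z)=57/2
step 2: merge (EN,V) at d=43/2, Q=-105; branch lengths EN→25/2, V→9; new cluster ENV
  updated: d(ENV,R)=33/2, d(ENV,Z)=29/2
step 3: merge (ENV,R) at d=33/2, Q=-53; branch lengths ENV→9/2, R→12; new cluster ENRV
  updated: d(ENRV,Z)=10
step 4: merge (ENRV,Z) at d=10; branch lengths ENRV→5, Z→5; new cluster ENRVZ
final tree: ((((E:39/2,N:-11/2):25/2,V:9):9/2,R:12):5,Z:5)
total length: 62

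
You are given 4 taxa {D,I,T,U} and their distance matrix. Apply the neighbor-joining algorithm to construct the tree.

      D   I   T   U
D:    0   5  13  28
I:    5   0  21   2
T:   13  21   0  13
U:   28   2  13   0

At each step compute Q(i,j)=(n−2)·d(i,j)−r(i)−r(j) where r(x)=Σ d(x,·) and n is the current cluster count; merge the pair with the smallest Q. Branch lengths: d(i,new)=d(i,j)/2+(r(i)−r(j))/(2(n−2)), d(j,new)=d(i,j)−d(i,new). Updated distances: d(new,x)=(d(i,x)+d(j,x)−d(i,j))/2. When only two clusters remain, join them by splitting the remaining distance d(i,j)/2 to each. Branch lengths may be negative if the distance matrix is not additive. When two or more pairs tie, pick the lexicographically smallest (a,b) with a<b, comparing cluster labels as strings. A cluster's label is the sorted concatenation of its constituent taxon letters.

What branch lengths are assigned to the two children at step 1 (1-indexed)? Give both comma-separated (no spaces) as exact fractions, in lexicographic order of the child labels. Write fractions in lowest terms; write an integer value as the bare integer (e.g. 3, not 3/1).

25/4,27/4

step 1: merge (D,T) at d=13, Q=-67; branch lengths D→25/4, T→27/4; new cluster DT
  updated: d(DT,I)=13/2, d(DT,U)=14
step 2: merge (DT,I) at d=13/2, Q=-45/2; branch lengths DT→37/4, I→-11/4; new cluster DIT
  updated: d(DIT,U)=19/4
step 3: merge (DIT,U) at d=19/4; branch lengths DIT→19/8, U→19/8; new cluster DITU
final tree: (((D:25/4,T:27/4):37/4,I:-11/4):19/8,U:19/8)
total length: 97/4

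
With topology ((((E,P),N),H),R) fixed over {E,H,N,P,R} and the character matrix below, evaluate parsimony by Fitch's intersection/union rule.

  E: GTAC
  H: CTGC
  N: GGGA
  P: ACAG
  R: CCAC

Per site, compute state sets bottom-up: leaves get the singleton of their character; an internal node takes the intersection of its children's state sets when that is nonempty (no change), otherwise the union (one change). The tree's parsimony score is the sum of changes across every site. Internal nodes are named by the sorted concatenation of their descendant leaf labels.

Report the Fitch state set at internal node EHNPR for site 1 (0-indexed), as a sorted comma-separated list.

C,T

EP@0: {G} ∪ {A} = {A,G} (union, +1)
ENP@0: {A,G} ∩ {G} = {G} (intersection, +0)
EHNP@0: {G} ∪ {C} = {C,G} (union, +1)
EHNPR@0: {C,G} ∩ {C} = {C} (intersection, +0)
EP@1: {T} ∪ {C} = {C,T} (union, +1)
ENP@1: {C,T} ∪ {G} = {C,G,T} (union, +1)
EHNP@1: {C,G,T} ∩ {T} = {T} (intersection, +0)
EHNPR@1: {T} ∪ {C} = {C,T} (union, +1)
EP@2: {A} ∩ {A} = {A} (intersection, +0)
ENP@2: {A} ∪ {G} = {A,G} (union, +1)
EHNP@2: {A,G} ∩ {G} = {G} (intersection, +0)
EHNPR@2: {G} ∪ {A} = {A,G} (union, +1)
EP@3: {C} ∪ {G} = {C,G} (union, +1)
ENP@3: {C,G} ∪ {A} = {A,C,G} (union, +1)
EHNP@3: {A,C,G} ∩ {C} = {C} (intersection, +0)
EHNPR@3: {C} ∩ {C} = {C} (intersection, +0)
per-site changes: [2, 3, 2, 2]; total = 9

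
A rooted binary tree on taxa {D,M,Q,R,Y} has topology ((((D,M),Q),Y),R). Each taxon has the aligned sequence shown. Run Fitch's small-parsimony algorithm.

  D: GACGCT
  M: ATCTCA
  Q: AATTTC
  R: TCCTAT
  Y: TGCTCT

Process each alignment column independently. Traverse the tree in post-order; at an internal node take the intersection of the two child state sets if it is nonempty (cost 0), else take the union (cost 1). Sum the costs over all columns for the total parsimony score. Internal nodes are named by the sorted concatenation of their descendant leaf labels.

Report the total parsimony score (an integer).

[col 0] DM: children D:{G}, M:{A} ∪→ {A,G}; cost 1
[col 0] DMQ: children DM:{A,G}, Q:{A} ∩→ {A}; cost 0
[col 0] DMQY: children DMQ:{A}, Y:{T} ∪→ {A,T}; cost 1
[col 0] DMQRY: children DMQY:{A,T}, R:{T} ∩→ {T}; cost 0
[col 1] DM: children D:{A}, M:{T} ∪→ {A,T}; cost 1
[col 1] DMQ: children DM:{A,T}, Q:{A} ∩→ {A}; cost 0
[col 1] DMQY: children DMQ:{A}, Y:{G} ∪→ {A,G}; cost 1
[col 1] DMQRY: children DMQY:{A,G}, R:{C} ∪→ {A,C,G}; cost 1
[col 2] DM: children D:{C}, M:{C} ∩→ {C}; cost 0
[col 2] DMQ: children DM:{C}, Q:{T} ∪→ {C,T}; cost 1
[col 2] DMQY: children DMQ:{C,T}, Y:{C} ∩→ {C}; cost 0
[col 2] DMQRY: children DMQY:{C}, R:{C} ∩→ {C}; cost 0
[col 3] DM: children D:{G}, M:{T} ∪→ {G,T}; cost 1
[col 3] DMQ: children DM:{G,T}, Q:{T} ∩→ {T}; cost 0
[col 3] DMQY: children DMQ:{T}, Y:{T} ∩→ {T}; cost 0
[col 3] DMQRY: children DMQY:{T}, R:{T} ∩→ {T}; cost 0
[col 4] DM: children D:{C}, M:{C} ∩→ {C}; cost 0
[col 4] DMQ: children DM:{C}, Q:{T} ∪→ {C,T}; cost 1
[col 4] DMQY: children DMQ:{C,T}, Y:{C} ∩→ {C}; cost 0
[col 4] DMQRY: children DMQY:{C}, R:{A} ∪→ {A,C}; cost 1
[col 5] DM: children D:{T}, M:{A} ∪→ {A,T}; cost 1
[col 5] DMQ: children DM:{A,T}, Q:{C} ∪→ {A,C,T}; cost 1
[col 5] DMQY: children DMQ:{A,C,T}, Y:{T} ∩→ {T}; cost 0
[col 5] DMQRY: children DMQY:{T}, R:{T} ∩→ {T}; cost 0
per-site changes: [2, 3, 1, 1, 2, 2]; total = 11

11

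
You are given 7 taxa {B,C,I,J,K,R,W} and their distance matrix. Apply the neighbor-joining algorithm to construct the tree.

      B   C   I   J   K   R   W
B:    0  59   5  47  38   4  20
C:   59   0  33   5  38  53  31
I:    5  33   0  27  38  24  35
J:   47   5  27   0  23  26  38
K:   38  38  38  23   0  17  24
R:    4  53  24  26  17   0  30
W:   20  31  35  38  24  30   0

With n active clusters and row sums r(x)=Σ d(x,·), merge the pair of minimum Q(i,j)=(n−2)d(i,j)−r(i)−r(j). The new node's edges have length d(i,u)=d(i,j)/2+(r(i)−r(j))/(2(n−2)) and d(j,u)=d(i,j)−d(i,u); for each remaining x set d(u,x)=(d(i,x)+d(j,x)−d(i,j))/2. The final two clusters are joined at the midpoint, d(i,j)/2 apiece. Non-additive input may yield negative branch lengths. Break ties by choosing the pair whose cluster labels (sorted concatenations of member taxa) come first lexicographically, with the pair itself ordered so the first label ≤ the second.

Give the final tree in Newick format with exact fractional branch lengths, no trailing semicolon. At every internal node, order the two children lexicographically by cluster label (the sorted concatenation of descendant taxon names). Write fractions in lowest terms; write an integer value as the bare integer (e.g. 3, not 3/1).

iteration 1: select C,J (d=5, Q=-360); attach at lengths (39/5, -14/5); label the merged cluster CJ
  updated: d(B,CJ)=101/2, d(CJ,I)=55/2, d(CJ,K)=28, d(CJ,R)=37, d(CJ,W)=32
iteration 2: select B,I (d=5, Q=-227); attach at lengths (1, 4); label the merged cluster BI
  updated: d(BI,CJ)=73/2, d(BI,K)=71/2, d(BI,R)=23/2, d(BI,W)=25
iteration 3: select BI,R (d=23/2, Q=-339/2); attach at lengths (95/12, 43/12); label the merged cluster BIR
  updated: d(BIR,CJ)=31, d(BIR,K)=41/2, d(BIR,W)=87/4
iteration 4: select BIR,W (d=87/4, Q=-215/2); attach at lengths (39/4, 12); label the merged cluster BIRW
  updated: d(BIRW,CJ)=165/8, d(BIRW,K)=91/8
iteration 5: select BIRW,CJ (d=165/8, Q=-60); attach at lengths (2, 149/8); label the merged cluster BCIJRW
  updated: d(BCIJRW,K)=75/8
iteration 6: select BCIJRW,K (d=75/8); attach at lengths (75/16, 75/16); label the merged cluster BCIJKRW
final tree: (((((B:1,I:4):95/12,R:43/12):39/4,W:12):2,(C:39/5,J:-14/5):149/8):75/16,K:75/16)
total length: 293/4

(((((B:1,I:4):95/12,R:43/12):39/4,W:12):2,(C:39/5,J:-14/5):149/8):75/16,K:75/16)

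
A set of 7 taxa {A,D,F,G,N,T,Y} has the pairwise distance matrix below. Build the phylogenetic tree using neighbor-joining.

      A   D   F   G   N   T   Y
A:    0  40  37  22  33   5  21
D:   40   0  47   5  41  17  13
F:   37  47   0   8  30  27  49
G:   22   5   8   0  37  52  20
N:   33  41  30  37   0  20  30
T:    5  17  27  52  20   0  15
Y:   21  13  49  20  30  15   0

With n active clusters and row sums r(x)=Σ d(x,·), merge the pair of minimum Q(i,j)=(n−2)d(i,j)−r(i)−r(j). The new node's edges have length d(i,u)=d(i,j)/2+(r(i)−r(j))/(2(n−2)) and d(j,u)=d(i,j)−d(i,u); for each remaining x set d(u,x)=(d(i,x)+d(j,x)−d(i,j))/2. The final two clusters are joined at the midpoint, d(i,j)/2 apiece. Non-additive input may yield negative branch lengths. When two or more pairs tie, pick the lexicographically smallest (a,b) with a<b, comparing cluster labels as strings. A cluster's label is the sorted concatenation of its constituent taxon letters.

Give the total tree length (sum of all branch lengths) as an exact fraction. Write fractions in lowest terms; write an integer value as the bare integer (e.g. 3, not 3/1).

step 1: merge (F,G) at d=8, Q=-302; branch lengths F→47/5, G→-7/5; new cluster FG
  updated: d(A,FG)=51/2, d(D,FG)=22, d(FG,N)=59/2, d(FG,T)=71/2, d(FG,Y)=61/2
step 2: merge (A,T) at d=5, Q=-197; branch lengths A→13/2, T→-3/2; new cluster AT
  updated: d(AT,D)=26, d(AT,FG)=28, d(AT,N)=24, d(AT,Y)=31/2
step 3: merge (D,Y) at d=13, Q=-152; branch lengths D→26/3, Y→13/3; new cluster DY
  updated: d(AT,DY)=57/4, d(DY,FG)=79/4, d(DY,N)=29
step 4: merge (AT,DY) at d=57/4, Q=-403/4; branch lengths AT→127/16, DY→101/16; new cluster ADTY
  updated: d(ADTY,FG)=67/4, d(ADTY,N)=155/8
step 5: merge (ADTY,FG) at d=67/4, Q=-525/8; branch lengths ADTY→53/16, FG→215/16; new cluster ADFGTY
  updated: d(ADFGTY,N)=257/16
step 6: merge (ADFGTY,N) at d=257/16; branch lengths ADFGTY→257/32, N→257/32; new cluster ADFGNTY
final tree: ((((A:13/2,T:-3/2):127/16,(D:26/3,Y:13/3):101/16):53/16,(F:47/5,G:-7/5):215/16):257/32,N:257/32)
total length: 1169/16

1169/16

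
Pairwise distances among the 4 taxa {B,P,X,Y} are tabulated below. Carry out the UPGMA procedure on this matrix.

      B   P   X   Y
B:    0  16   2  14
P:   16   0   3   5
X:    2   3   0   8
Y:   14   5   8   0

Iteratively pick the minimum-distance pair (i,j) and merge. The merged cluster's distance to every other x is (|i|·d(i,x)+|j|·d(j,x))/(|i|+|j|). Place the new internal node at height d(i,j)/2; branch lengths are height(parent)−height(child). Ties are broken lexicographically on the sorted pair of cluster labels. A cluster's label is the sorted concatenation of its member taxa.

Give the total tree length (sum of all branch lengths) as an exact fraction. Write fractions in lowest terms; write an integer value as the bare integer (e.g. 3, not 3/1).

55/4

iteration 1: select B,X (d=2); attach at lengths (1, 1); label the merged cluster BX
  updated: d(BX,P)=19/2, d(BX,Y)=11
iteration 2: select P,Y (d=5); attach at lengths (5/2, 5/2); label the merged cluster PY
  updated: d(BX,PY)=41/4
iteration 3: select BX,PY (d=41/4); attach at lengths (33/8, 21/8); label the merged cluster BPXY
final tree: ((B:1,X:1):33/8,(P:5/2,Y:5/2):21/8)
total length: 55/4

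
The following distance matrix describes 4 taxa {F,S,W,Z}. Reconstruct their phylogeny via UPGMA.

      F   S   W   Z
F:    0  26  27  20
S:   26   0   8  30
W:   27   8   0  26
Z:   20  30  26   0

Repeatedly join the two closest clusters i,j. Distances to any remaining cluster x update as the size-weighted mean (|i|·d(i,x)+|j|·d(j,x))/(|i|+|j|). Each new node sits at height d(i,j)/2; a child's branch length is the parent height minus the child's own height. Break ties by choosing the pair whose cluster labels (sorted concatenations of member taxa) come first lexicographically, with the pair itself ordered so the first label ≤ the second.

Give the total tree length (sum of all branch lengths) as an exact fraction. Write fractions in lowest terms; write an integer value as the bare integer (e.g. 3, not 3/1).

iteration 1: select S,W (d=8); attach at lengths (4, 4); label the merged cluster SW
  updated: d(F,SW)=53/2, d(SW,Z)=28
iteration 2: select F,Z (d=20); attach at lengths (10, 10); label the merged cluster FZ
  updated: d(FZ,SW)=109/4
iteration 3: select FZ,SW (d=109/4); attach at lengths (29/8, 77/8); label the merged cluster FSWZ
final tree: ((F:10,Z:10):29/8,(S:4,W:4):77/8)
total length: 165/4

165/4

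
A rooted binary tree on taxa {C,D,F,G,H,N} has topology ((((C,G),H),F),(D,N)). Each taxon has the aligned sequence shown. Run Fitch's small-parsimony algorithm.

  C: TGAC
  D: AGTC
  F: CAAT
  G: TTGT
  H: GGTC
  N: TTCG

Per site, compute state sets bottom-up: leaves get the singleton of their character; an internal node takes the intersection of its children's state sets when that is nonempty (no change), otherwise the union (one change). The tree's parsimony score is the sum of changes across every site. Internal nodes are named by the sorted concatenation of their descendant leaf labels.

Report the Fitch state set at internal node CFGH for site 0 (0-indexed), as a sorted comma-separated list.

C,G,T

site 0, node CG: C={T} ∩ G={T} → {T} (+0)
site 0, node CGH: CG={T} ∪ H={G} → {G,T} (+1)
site 0, node CFGH: CGH={G,T} ∪ F={C} → {C,G,T} (+1)
site 0, node DN: D={A} ∪ N={T} → {A,T} (+1)
site 0, node CDFGHN: CFGH={C,G,T} ∩ DN={A,T} → {T} (+0)
site 1, node CG: C={G} ∪ G={T} → {G,T} (+1)
site 1, node CGH: CG={G,T} ∩ H={G} → {G} (+0)
site 1, node CFGH: CGH={G} ∪ F={A} → {A,G} (+1)
site 1, node DN: D={G} ∪ N={T} → {G,T} (+1)
site 1, node CDFGHN: CFGH={A,G} ∩ DN={G,T} → {G} (+0)
site 2, node CG: C={A} ∪ G={G} → {A,G} (+1)
site 2, node CGH: CG={A,G} ∪ H={T} → {A,G,T} (+1)
site 2, node CFGH: CGH={A,G,T} ∩ F={A} → {A} (+0)
site 2, node DN: D={T} ∪ N={C} → {C,T} (+1)
site 2, node CDFGHN: CFGH={A} ∪ DN={C,T} → {A,C,T} (+1)
site 3, node CG: C={C} ∪ G={T} → {C,T} (+1)
site 3, node CGH: CG={C,T} ∩ H={C} → {C} (+0)
site 3, node CFGH: CGH={C} ∪ F={T} → {C,T} (+1)
site 3, node DN: D={C} ∪ N={G} → {C,G} (+1)
site 3, node CDFGHN: CFGH={C,T} ∩ DN={C,G} → {C} (+0)
per-site changes: [3, 3, 4, 3]; total = 13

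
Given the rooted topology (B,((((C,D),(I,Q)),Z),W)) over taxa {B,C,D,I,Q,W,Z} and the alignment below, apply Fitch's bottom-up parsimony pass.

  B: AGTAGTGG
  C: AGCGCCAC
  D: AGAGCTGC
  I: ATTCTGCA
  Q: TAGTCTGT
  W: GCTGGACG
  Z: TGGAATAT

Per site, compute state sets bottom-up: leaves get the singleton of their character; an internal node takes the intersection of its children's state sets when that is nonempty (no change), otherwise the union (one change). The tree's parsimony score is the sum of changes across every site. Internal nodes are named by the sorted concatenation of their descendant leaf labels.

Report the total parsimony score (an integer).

27

site 0, node CD: C={A} ∩ D={A} → {A} (+0)
site 0, node IQ: I={A} ∪ Q={T} → {A,T} (+1)
site 0, node CDIQ: CD={A} ∩ IQ={A,T} → {A} (+0)
site 0, node CDIQZ: CDIQ={A} ∪ Z={T} → {A,T} (+1)
site 0, node CDIQWZ: CDIQZ={A,T} ∪ W={G} → {A,G,T} (+1)
site 0, node BCDIQWZ: B={A} ∩ CDIQWZ={A,G,T} → {A} (+0)
site 1, node CD: C={G} ∩ D={G} → {G} (+0)
site 1, node IQ: I={T} ∪ Q={A} → {A,T} (+1)
site 1, node CDIQ: CD={G} ∪ IQ={A,T} → {A,G,T} (+1)
site 1, node CDIQZ: CDIQ={A,G,T} ∩ Z={G} → {G} (+0)
site 1, node CDIQWZ: CDIQZ={G} ∪ W={C} → {C,G} (+1)
site 1, node BCDIQWZ: B={G} ∩ CDIQWZ={C,G} → {G} (+0)
site 2, node CD: C={C} ∪ D={A} → {A,C} (+1)
site 2, node IQ: I={T} ∪ Q={G} → {G,T} (+1)
site 2, node CDIQ: CD={A,C} ∪ IQ={G,T} → {A,C,G,T} (+1)
site 2, node CDIQZ: CDIQ={A,C,G,T} ∩ Z={G} → {G} (+0)
site 2, node CDIQWZ: CDIQZ={G} ∪ W={T} → {G,T} (+1)
site 2, node BCDIQWZ: B={T} ∩ CDIQWZ={G,T} → {T} (+0)
site 3, node CD: C={G} ∩ D={G} → {G} (+0)
site 3, node IQ: I={C} ∪ Q={T} → {C,T} (+1)
site 3, node CDIQ: CD={G} ∪ IQ={C,T} → {C,G,T} (+1)
site 3, node CDIQZ: CDIQ={C,G,T} ∪ Z={A} → {A,C,G,T} (+1)
site 3, node CDIQWZ: CDIQZ={A,C,G,T} ∩ W={G} → {G} (+0)
site 3, node BCDIQWZ: B={A} ∪ CDIQWZ={G} → {A,G} (+1)
site 4, node CD: C={C} ∩ D={C} → {C} (+0)
site 4, node IQ: I={T} ∪ Q={C} → {C,T} (+1)
site 4, node CDIQ: CD={C} ∩ IQ={C,T} → {C} (+0)
site 4, node CDIQZ: CDIQ={C} ∪ Z={A} → {A,C} (+1)
site 4, node CDIQWZ: CDIQZ={A,C} ∪ W={G} → {A,C,G} (+1)
site 4, node BCDIQWZ: B={G} ∩ CDIQWZ={A,C,G} → {G} (+0)
site 5, node CD: C={C} ∪ D={T} → {C,T} (+1)
site 5, node IQ: I={G} ∪ Q={T} → {G,T} (+1)
site 5, node CDIQ: CD={C,T} ∩ IQ={G,T} → {T} (+0)
site 5, node CDIQZ: CDIQ={T} ∩ Z={T} → {T} (+0)
site 5, node CDIQWZ: CDIQZ={T} ∪ W={A} → {A,T} (+1)
site 5, node BCDIQWZ: B={T} ∩ CDIQWZ={A,T} → {T} (+0)
site 6, node CD: C={A} ∪ D={G} → {A,G} (+1)
site 6, node IQ: I={C} ∪ Q={G} → {C,G} (+1)
site 6, node CDIQ: CD={A,G} ∩ IQ={C,G} → {G} (+0)
site 6, node CDIQZ: CDIQ={G} ∪ Z={A} → {A,G} (+1)
site 6, node CDIQWZ: CDIQZ={A,G} ∪ W={C} → {A,C,G} (+1)
site 6, node BCDIQWZ: B={G} ∩ CDIQWZ={A,C,G} → {G} (+0)
site 7, node CD: C={C} ∩ D={C} → {C} (+0)
site 7, node IQ: I={A} ∪ Q={T} → {A,T} (+1)
site 7, node CDIQ: CD={C} ∪ IQ={A,T} → {A,C,T} (+1)
site 7, node CDIQZ: CDIQ={A,C,T} ∩ Z={T} → {T} (+0)
site 7, node CDIQWZ: CDIQZ={T} ∪ W={G} → {G,T} (+1)
site 7, node BCDIQWZ: B={G} ∩ CDIQWZ={G,T} → {G} (+0)
per-site changes: [3, 3, 4, 4, 3, 3, 4, 3]; total = 27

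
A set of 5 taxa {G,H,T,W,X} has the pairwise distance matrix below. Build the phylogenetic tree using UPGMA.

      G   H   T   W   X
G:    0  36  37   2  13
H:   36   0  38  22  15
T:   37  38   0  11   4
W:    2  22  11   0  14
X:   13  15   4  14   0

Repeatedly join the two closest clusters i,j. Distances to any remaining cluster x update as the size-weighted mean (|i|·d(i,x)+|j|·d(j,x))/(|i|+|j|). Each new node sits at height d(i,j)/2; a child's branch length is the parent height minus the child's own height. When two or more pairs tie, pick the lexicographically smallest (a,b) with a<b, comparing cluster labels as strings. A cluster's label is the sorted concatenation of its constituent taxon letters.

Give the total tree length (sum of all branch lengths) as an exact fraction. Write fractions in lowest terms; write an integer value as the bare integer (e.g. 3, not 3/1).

1. join G+W (d=2) ⇒ GW; edges |G|=1, |W|=1
  updated: d(GW,H)=29, d(GW,T)=24, d(GW,X)=27/2
2. join T+X (d=4) ⇒ TX; edges |T|=2, |X|=2
  updated: d(GW,TX)=75/4, d(H,TX)=53/2
3. join GW+TX (d=75/4) ⇒ GTWX; edges |GW|=67/8, |TX|=59/8
  updated: d(GTWX,H)=111/4
4. join GTWX+H (d=111/4) ⇒ GHTWX; edges |GTWX|=9/2, |H|=111/8
final tree: (((G:1,W:1):67/8,(T:2,X:2):59/8):9/2,H:111/8)
total length: 321/8

321/8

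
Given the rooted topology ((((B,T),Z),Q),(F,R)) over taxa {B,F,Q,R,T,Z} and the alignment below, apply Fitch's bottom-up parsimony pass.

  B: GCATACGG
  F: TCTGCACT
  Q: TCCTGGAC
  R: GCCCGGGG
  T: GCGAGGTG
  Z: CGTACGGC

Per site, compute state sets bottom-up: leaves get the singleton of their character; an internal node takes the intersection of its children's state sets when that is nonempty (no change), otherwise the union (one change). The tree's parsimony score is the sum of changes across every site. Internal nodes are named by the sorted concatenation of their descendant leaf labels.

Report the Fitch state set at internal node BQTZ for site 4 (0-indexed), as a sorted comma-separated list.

[col 0] BT: children B:{G}, T:{G} ∩→ {G}; cost 0
[col 0] BTZ: children BT:{G}, Z:{C} ∪→ {C,G}; cost 1
[col 0] BQTZ: children BTZ:{C,G}, Q:{T} ∪→ {C,G,T}; cost 1
[col 0] FR: children F:{T}, R:{G} ∪→ {G,T}; cost 1
[col 0] BFQRTZ: children BQTZ:{C,G,T}, FR:{G,T} ∩→ {G,T}; cost 0
[col 1] BT: children B:{C}, T:{C} ∩→ {C}; cost 0
[col 1] BTZ: children BT:{C}, Z:{G} ∪→ {C,G}; cost 1
[col 1] BQTZ: children BTZ:{C,G}, Q:{C} ∩→ {C}; cost 0
[col 1] FR: children F:{C}, R:{C} ∩→ {C}; cost 0
[col 1] BFQRTZ: children BQTZ:{C}, FR:{C} ∩→ {C}; cost 0
[col 2] BT: children B:{A}, T:{G} ∪→ {A,G}; cost 1
[col 2] BTZ: children BT:{A,G}, Z:{T} ∪→ {A,G,T}; cost 1
[col 2] BQTZ: children BTZ:{A,G,T}, Q:{C} ∪→ {A,C,G,T}; cost 1
[col 2] FR: children F:{T}, R:{C} ∪→ {C,T}; cost 1
[col 2] BFQRTZ: children BQTZ:{A,C,G,T}, FR:{C,T} ∩→ {C,T}; cost 0
[col 3] BT: children B:{T}, T:{A} ∪→ {A,T}; cost 1
[col 3] BTZ: children BT:{A,T}, Z:{A} ∩→ {A}; cost 0
[col 3] BQTZ: children BTZ:{A}, Q:{T} ∪→ {A,T}; cost 1
[col 3] FR: children F:{G}, R:{C} ∪→ {C,G}; cost 1
[col 3] BFQRTZ: children BQTZ:{A,T}, FR:{C,G} ∪→ {A,C,G,T}; cost 1
[col 4] BT: children B:{A}, T:{G} ∪→ {A,G}; cost 1
[col 4] BTZ: children BT:{A,G}, Z:{C} ∪→ {A,C,G}; cost 1
[col 4] BQTZ: children BTZ:{A,C,G}, Q:{G} ∩→ {G}; cost 0
[col 4] FR: children F:{C}, R:{G} ∪→ {C,G}; cost 1
[col 4] BFQRTZ: children BQTZ:{G}, FR:{C,G} ∩→ {G}; cost 0
[col 5] BT: children B:{C}, T:{G} ∪→ {C,G}; cost 1
[col 5] BTZ: children BT:{C,G}, Z:{G} ∩→ {G}; cost 0
[col 5] BQTZ: children BTZ:{G}, Q:{G} ∩→ {G}; cost 0
[col 5] FR: children F:{A}, R:{G} ∪→ {A,G}; cost 1
[col 5] BFQRTZ: children BQTZ:{G}, FR:{A,G} ∩→ {G}; cost 0
[col 6] BT: children B:{G}, T:{T} ∪→ {G,T}; cost 1
[col 6] BTZ: children BT:{G,T}, Z:{G} ∩→ {G}; cost 0
[col 6] BQTZ: children BTZ:{G}, Q:{A} ∪→ {A,G}; cost 1
[col 6] FR: children F:{C}, R:{G} ∪→ {C,G}; cost 1
[col 6] BFQRTZ: children BQTZ:{A,G}, FR:{C,G} ∩→ {G}; cost 0
[col 7] BT: children B:{G}, T:{G} ∩→ {G}; cost 0
[col 7] BTZ: children BT:{G}, Z:{C} ∪→ {C,G}; cost 1
[col 7] BQTZ: children BTZ:{C,G}, Q:{C} ∩→ {C}; cost 0
[col 7] FR: children F:{T}, R:{G} ∪→ {G,T}; cost 1
[col 7] BFQRTZ: children BQTZ:{C}, FR:{G,T} ∪→ {C,G,T}; cost 1
per-site changes: [3, 1, 4, 4, 3, 2, 3, 3]; total = 23

G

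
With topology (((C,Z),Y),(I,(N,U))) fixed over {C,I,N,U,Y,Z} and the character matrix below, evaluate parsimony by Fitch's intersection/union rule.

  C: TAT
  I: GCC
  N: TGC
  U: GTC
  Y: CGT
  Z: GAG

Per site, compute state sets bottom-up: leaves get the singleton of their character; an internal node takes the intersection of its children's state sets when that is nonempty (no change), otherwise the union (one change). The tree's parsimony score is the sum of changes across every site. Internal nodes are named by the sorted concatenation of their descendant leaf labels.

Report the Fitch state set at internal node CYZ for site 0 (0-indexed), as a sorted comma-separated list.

CZ@0: {T} ∪ {G} = {G,T} (union, +1)
CYZ@0: {G,T} ∪ {C} = {C,G,T} (union, +1)
NU@0: {T} ∪ {G} = {G,T} (union, +1)
INU@0: {G} ∩ {G,T} = {G} (intersection, +0)
CINUYZ@0: {C,G,T} ∩ {G} = {G} (intersection, +0)
CZ@1: {A} ∩ {A} = {A} (intersection, +0)
CYZ@1: {A} ∪ {G} = {A,G} (union, +1)
NU@1: {G} ∪ {T} = {G,T} (union, +1)
INU@1: {C} ∪ {G,T} = {C,G,T} (union, +1)
CINUYZ@1: {A,G} ∩ {C,G,T} = {G} (intersection, +0)
CZ@2: {T} ∪ {G} = {G,T} (union, +1)
CYZ@2: {G,T} ∩ {T} = {T} (intersection, +0)
NU@2: {C} ∩ {C} = {C} (intersection, +0)
INU@2: {C} ∩ {C} = {C} (intersection, +0)
CINUYZ@2: {T} ∪ {C} = {C,T} (union, +1)
per-site changes: [3, 3, 2]; total = 8

C,G,T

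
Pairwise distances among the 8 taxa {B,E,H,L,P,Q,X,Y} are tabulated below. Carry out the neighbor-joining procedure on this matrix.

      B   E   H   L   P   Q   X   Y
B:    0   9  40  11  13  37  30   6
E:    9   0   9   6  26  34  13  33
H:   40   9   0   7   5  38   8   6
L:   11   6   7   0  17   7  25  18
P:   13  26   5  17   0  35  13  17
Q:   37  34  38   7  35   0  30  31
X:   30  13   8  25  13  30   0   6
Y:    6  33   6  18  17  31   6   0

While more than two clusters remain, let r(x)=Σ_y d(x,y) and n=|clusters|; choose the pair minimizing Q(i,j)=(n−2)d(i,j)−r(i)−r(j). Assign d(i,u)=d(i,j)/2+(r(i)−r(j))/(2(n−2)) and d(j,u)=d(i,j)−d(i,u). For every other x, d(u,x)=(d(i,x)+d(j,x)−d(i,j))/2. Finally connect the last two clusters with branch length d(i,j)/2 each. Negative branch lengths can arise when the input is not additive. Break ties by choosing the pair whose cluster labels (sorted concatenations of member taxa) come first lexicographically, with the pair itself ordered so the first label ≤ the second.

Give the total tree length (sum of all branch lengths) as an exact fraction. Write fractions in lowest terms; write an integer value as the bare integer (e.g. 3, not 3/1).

851/16

iteration 1: select L,Q (d=7, Q=-261); attach at lengths (-79/12, 163/12); label the merged cluster LQ
  updated: d(B,LQ)=41/2, d(E,LQ)=33/2, d(H,LQ)=19, d(LQ,P)=45/2, d(LQ,X)=24, d(LQ,Y)=21
iteration 2: select B,E (d=9, Q=-180); attach at lengths (57/10, 33/10); label the merged cluster BE
  updated: d(BE,H)=20, d(BE,LQ)=14, d(BE,P)=15, d(BE,X)=17, d(BE,Y)=15
iteration 3: select BE,LQ (d=14, Q=-251/2); attach at lengths (73/16, 151/16); label the merged cluster BELQ
  updated: d(BELQ,H)=25/2, d(BELQ,P)=47/4, d(BELQ,X)=27/2, d(BELQ,Y)=11
iteration 4: select H,P (d=5, Q=-253/4); attach at lengths (-1/24, 121/24); label the merged cluster HP
  updated: d(BELQ,HP)=77/8, d(HP,X)=8, d(HP,Y)=9
iteration 5: select BELQ,HP (d=77/8, Q=-83/2); attach at lengths (107/16, 47/16); label the merged cluster BEHLPQ
  updated: d(BEHLPQ,X)=95/16, d(BEHLPQ,Y)=83/16
iteration 6: select BEHLPQ,X (d=95/16, Q=-137/8); attach at lengths (41/16, 27/8); label the merged cluster BEHLPQX
  updated: d(BEHLPQX,Y)=21/8
iteration 7: select BEHLPQX,Y (d=21/8); attach at lengths (21/16, 21/16); label the merged cluster BEHLPQXY
final tree: (((((B:57/10,E:33/10):73/16,(L:-79/12,Q:163/12):151/16):107/16,(H:-1/24,P:121/24):47/16):41/16,X:27/8):21/16,Y:21/16)
total length: 851/16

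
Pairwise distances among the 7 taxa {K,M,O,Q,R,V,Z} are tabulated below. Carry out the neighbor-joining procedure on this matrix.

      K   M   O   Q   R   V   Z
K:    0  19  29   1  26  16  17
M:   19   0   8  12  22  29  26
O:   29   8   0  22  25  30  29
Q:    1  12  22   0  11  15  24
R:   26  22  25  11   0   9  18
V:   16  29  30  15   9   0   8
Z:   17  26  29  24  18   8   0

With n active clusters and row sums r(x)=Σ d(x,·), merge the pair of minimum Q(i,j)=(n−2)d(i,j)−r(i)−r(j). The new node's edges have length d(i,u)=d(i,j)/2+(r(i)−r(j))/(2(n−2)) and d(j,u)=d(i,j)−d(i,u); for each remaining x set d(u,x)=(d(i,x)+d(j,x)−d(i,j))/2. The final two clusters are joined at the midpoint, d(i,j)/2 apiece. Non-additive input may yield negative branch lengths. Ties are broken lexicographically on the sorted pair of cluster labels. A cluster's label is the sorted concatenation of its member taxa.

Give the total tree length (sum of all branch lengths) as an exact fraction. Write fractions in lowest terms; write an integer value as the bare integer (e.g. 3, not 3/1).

381/8

iteration 1: select M,O (d=8, Q=-219); attach at lengths (13/10, 67/10); label the merged cluster MO
  updated: d(K,MO)=20, d(MO,Q)=13, d(MO,R)=39/2, d(MO,V)=51/2, d(MO,Z)=47/2
iteration 2: select K,Q (d=1, Q=-140); attach at lengths (5/2, -3/2); label the merged cluster KQ
  updated: d(KQ,MO)=16, d(KQ,R)=18, d(KQ,V)=15, d(KQ,Z)=20
iteration 3: select KQ,MO (d=16, Q=-211/2); attach at lengths (65/12, 127/12); label the merged cluster KMOQ
  updated: d(KMOQ,R)=43/4, d(KMOQ,V)=49/4, d(KMOQ,Z)=55/4
iteration 4: select KMOQ,R (d=43/4, Q=-53); attach at lengths (41/8, 45/8); label the merged cluster KMOQR
  updated: d(KMOQR,V)=21/4, d(KMOQR,Z)=21/2
iteration 5: select KMOQR,V (d=21/4, Q=-95/4); attach at lengths (31/8, 11/8); label the merged cluster KMOQRV
  updated: d(KMOQRV,Z)=53/8
iteration 6: select KMOQRV,Z (d=53/8); attach at lengths (53/16, 53/16); label the merged cluster KMOQRVZ
final tree: (((((K:5/2,Q:-3/2):65/12,(M:13/10,O:67/10):127/12):41/8,R:45/8):31/8,V:11/8):53/16,Z:53/16)
total length: 381/8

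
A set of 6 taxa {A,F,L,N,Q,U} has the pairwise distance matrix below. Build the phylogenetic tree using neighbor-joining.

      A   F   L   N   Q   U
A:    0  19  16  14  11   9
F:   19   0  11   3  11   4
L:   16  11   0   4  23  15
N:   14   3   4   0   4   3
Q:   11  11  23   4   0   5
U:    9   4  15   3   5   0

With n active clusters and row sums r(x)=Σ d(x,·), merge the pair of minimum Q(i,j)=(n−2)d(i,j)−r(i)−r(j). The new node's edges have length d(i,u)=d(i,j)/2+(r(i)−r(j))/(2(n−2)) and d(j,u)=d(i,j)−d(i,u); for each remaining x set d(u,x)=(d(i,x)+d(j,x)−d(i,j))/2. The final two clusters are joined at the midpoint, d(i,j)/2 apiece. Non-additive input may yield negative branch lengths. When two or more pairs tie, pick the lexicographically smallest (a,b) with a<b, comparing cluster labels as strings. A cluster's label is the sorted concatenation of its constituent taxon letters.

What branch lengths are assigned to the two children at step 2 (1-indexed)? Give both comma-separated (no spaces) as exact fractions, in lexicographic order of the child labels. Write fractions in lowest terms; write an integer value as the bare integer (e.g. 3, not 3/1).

iteration 1: select L,N (d=4, Q=-81); attach at lengths (57/8, -25/8); label the merged cluster LN
  updated: d(A,LN)=13, d(F,LN)=5, d(LN,Q)=23/2, d(LN,U)=7
iteration 2: select F,LN (d=5, Q=-121/2); attach at lengths (35/12, 25/12); label the merged cluster FLN
  updated: d(A,FLN)=27/2, d(FLN,Q)=35/4, d(FLN,U)=3
iteration 3: select A,Q (d=11, Q=-145/4); attach at lengths (123/16, 53/16); label the merged cluster AQ
  updated: d(AQ,FLN)=45/8, d(AQ,U)=3/2
iteration 4: select AQ,FLN (d=45/8, Q=-81/8); attach at lengths (33/16, 57/16); label the merged cluster AFLNQ
  updated: d(AFLNQ,U)=-9/16
iteration 5: select AFLNQ,U (d=-9/16); attach at lengths (-9/32, -9/32); label the merged cluster AFLNQU
final tree: (((A:123/16,Q:53/16):33/16,(F:35/12,(L:57/8,N:-25/8):25/12):57/16):-9/32,U:-9/32)
total length: 401/16

35/12,25/12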